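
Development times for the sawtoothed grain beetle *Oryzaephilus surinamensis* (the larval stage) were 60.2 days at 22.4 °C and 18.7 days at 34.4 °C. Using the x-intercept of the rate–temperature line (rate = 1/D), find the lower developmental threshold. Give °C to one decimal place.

17.0 °C

Linear rate model ⇒ the product D·(T − T_b) is constant across temperatures.
60.2·(22.4 − T_b) = 18.7·(34.4 − T_b)
T_b = (60.2·22.4 − 18.7·34.4) / (60.2 − 18.7) = 705.20 / 41.5 = 16.993 °C ≈ 17.0 °C.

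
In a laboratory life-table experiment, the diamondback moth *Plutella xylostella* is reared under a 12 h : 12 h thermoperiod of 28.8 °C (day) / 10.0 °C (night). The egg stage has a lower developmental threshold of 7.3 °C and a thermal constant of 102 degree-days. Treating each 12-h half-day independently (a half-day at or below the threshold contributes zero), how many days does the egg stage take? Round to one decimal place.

8.4 days

Day half: max(0, 28.8 − 7.3) × 0.5 = 21.5 × 0.5 = 10.75 DD.
Night half: max(0, 10.0 − 7.3) × 0.5 = 2.7 × 0.5 = 1.35 DD.
Per 24 h: 12.10 DD/day.
Duration = 102 / 12.10 = 8.430 ≈ 8.4 days.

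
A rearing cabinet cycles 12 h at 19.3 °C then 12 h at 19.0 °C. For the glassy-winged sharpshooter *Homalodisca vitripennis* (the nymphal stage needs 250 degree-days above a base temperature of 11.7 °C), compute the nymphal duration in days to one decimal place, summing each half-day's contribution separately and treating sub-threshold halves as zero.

33.6 days

Day half: max(0, 19.3 − 11.7) × 0.5 = 7.6 × 0.5 = 3.80 DD.
Night half: max(0, 19.0 − 11.7) × 0.5 = 7.3 × 0.5 = 3.65 DD.
Per 24 h: 7.45 DD/day.
Duration = 250 / 7.45 = 33.557 ≈ 33.6 days.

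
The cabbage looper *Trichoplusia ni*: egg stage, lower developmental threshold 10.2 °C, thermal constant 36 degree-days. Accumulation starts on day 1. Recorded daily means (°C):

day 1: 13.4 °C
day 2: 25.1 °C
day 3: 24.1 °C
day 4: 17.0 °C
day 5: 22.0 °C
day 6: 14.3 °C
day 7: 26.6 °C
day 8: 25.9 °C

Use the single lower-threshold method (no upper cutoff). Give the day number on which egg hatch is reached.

day 4

Daily DD above 10.2 °C: 3.2, 14.9, 13.9, 6.8, 11.8, 4.1, 16.4, 15.7.
Cumulative: 3.2, 18.1, 32.0, 38.8, 50.6, 54.7, 71.1, 86.8.
The total first reaches 36 DD on day 4.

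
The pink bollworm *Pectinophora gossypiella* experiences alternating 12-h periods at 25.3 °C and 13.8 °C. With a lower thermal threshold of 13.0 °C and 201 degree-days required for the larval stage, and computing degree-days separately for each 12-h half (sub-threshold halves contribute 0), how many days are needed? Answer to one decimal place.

30.7 days

Day half: max(0, 25.3 − 13.0) × 0.5 = 12.3 × 0.5 = 6.15 DD.
Night half: max(0, 13.8 − 13.0) × 0.5 = 0.8 × 0.5 = 0.40 DD.
Per 24 h: 6.55 DD/day.
Duration = 201 / 6.55 = 30.687 ≈ 30.7 days.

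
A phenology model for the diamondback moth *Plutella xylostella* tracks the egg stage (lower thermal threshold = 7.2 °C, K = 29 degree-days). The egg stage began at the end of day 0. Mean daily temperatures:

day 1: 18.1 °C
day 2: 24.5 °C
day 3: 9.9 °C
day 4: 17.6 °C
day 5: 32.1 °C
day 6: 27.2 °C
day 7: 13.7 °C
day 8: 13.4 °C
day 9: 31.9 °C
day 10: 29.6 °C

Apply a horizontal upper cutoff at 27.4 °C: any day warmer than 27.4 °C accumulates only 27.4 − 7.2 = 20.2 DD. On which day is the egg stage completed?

Daily DD above 7.2 °C (capped at 20.2): 10.9, 17.3, 2.7, 10.4, 20.2, 20.0, 6.5, 6.2, 20.2, 20.2.
Cumulative: 10.9, 28.2, 30.9, 41.3, 61.5, 81.5, 88.0, 94.2, 114.4, 134.6.
The total first reaches 29 DD on day 3.

day 3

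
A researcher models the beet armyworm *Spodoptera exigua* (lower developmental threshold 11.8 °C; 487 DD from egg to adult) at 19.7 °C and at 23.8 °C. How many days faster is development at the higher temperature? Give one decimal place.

At 19.7 °C: 487 / (19.7 − 11.8) = 487 / 7.9 = 61.646 d.
At 23.8 °C: 487 / (23.8 − 11.8) = 487 / 12.0 = 40.583 d.
Difference = |61.646 − 40.583| = 21.062 ≈ 21.1 days.

21.1 days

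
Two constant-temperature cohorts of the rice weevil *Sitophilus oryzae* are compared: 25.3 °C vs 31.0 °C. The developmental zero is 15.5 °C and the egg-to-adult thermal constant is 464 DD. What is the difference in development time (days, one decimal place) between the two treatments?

At 25.3 °C: 464 / (25.3 − 15.5) = 464 / 9.8 = 47.347 d.
At 31.0 °C: 464 / (31.0 − 15.5) = 464 / 15.5 = 29.935 d.
Difference = |47.347 − 29.935| = 17.411 ≈ 17.4 days.

17.4 days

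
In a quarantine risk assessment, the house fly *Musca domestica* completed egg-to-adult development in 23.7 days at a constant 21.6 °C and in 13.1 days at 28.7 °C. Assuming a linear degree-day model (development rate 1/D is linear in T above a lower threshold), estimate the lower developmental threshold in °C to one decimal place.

12.8 °C

Linear rate model ⇒ the product D·(T − T_b) is constant across temperatures.
23.7·(21.6 − T_b) = 13.1·(28.7 − T_b)
T_b = (23.7·21.6 − 13.1·28.7) / (23.7 − 13.1) = 135.95 / 10.6 = 12.825 °C ≈ 12.8 °C.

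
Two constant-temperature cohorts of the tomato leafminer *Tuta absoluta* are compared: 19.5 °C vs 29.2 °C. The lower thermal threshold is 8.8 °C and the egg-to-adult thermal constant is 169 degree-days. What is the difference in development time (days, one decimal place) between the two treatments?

7.5 days

At 19.5 °C: 169 / (19.5 − 8.8) = 169 / 10.7 = 15.794 d.
At 29.2 °C: 169 / (29.2 − 8.8) = 169 / 20.4 = 8.284 d.
Difference = |15.794 − 8.284| = 7.510 ≈ 7.5 days.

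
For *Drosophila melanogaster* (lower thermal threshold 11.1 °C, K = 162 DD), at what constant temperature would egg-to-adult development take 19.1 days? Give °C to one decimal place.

19.6 °C

Required daily accumulation = 162 / 19.1 = 8.482 DD/day.
T = T_base + 8.482 = 11.1 + 8.482 = 19.582 ≈ 19.6 °C.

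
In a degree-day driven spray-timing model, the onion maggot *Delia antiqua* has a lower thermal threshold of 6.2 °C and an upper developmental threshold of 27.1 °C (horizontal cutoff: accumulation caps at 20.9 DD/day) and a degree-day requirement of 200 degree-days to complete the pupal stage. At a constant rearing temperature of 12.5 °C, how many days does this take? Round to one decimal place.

Daily accumulation = 12.5 − 6.2 = 6.3 DD/day.
Duration = 200 / 6.3 = 31.746 ≈ 31.7 days.

31.7 days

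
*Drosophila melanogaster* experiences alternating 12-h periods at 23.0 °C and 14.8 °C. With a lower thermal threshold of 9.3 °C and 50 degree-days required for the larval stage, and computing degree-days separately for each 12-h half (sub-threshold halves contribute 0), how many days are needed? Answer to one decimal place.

5.2 days

Day half: max(0, 23.0 − 9.3) × 0.5 = 13.7 × 0.5 = 6.85 DD.
Night half: max(0, 14.8 − 9.3) × 0.5 = 5.5 × 0.5 = 2.75 DD.
Per 24 h: 9.60 DD/day.
Duration = 50 / 9.60 = 5.208 ≈ 5.2 days.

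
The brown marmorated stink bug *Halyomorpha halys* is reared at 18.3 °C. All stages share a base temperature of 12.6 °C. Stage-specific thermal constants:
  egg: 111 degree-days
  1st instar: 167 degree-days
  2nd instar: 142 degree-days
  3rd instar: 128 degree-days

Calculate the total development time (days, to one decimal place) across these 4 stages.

96.1 days

Daily accumulation at 18.3 °C = 18.3 − 12.6 = 5.7 DD/day.
Total K = 111 + 167 + 142 + 128 = 548 DD.
Total duration = 548 / 5.7 = 96.140 ≈ 96.1 days.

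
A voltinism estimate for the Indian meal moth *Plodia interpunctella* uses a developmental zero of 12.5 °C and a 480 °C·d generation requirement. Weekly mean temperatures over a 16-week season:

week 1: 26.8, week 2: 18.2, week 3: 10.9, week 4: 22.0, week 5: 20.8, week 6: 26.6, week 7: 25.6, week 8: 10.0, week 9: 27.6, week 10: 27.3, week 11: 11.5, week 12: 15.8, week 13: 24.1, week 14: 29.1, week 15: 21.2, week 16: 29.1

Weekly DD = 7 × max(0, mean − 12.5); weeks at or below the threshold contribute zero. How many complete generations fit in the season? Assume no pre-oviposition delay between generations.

Weekly DD (7 × max(0, T̄ − 12.5)): 100.1, 39.9, 0.0, 66.5, 58.1, 98.7, 91.7, 0.0, 105.7, 103.6, 0.0, 23.1, 81.2, 116.2, 60.9, 116.2.
Season total = 1061.9 DD.
Complete generations = ⌊1061.9 / 480⌋ = 2.

2 generations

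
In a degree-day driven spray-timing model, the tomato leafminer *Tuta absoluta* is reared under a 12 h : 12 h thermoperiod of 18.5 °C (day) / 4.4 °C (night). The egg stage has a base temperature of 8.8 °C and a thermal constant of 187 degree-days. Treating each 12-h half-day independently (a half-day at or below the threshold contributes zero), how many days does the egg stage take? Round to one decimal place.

Day half: max(0, 18.5 − 8.8) × 0.5 = 9.7 × 0.5 = 4.85 DD.
Night half: max(0, 4.4 − 8.8) × 0.5 = 0.0 × 0.5 = 0.00 DD.
Per 24 h: 4.85 DD/day.
Duration = 187 / 4.85 = 38.557 ≈ 38.6 days.

38.6 days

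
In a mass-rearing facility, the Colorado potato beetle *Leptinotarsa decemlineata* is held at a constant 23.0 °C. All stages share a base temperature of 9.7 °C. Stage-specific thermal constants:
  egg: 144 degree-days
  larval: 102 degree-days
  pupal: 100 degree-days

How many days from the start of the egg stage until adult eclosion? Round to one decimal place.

26.0 days

Daily accumulation at 23.0 °C = 23.0 − 9.7 = 13.3 DD/day.
Total K = 144 + 102 + 100 = 346 DD.
Total duration = 346 / 13.3 = 26.015 ≈ 26.0 days.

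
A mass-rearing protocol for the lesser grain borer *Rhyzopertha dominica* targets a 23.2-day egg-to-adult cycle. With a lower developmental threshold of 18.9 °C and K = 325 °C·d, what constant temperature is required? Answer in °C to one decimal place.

32.9 °C

Required daily accumulation = 325 / 23.2 = 14.009 DD/day.
T = T_base + 14.009 = 18.9 + 14.009 = 32.909 ≈ 32.9 °C.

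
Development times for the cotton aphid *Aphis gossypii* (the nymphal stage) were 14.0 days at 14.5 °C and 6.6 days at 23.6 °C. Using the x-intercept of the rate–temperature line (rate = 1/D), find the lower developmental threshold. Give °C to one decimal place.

Linear rate model ⇒ the product D·(T − T_b) is constant across temperatures.
14.0·(14.5 − T_b) = 6.6·(23.6 − T_b)
T_b = (14.0·14.5 − 6.6·23.6) / (14.0 − 6.6) = 47.24 / 7.4 = 6.384 °C ≈ 6.4 °C.

6.4 °C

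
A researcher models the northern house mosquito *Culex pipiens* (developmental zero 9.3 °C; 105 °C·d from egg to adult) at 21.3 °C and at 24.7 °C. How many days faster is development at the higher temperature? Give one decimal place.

At 21.3 °C: 105 / (21.3 − 9.3) = 105 / 12.0 = 8.750 d.
At 24.7 °C: 105 / (24.7 − 9.3) = 105 / 15.4 = 6.818 d.
Difference = |8.750 − 6.818| = 1.932 ≈ 1.9 days.

1.9 days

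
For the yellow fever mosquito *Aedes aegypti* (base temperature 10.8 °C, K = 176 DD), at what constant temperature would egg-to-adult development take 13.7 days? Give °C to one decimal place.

23.6 °C

Required daily accumulation = 176 / 13.7 = 12.847 DD/day.
T = T_base + 12.847 = 10.8 + 12.847 = 23.647 ≈ 23.6 °C.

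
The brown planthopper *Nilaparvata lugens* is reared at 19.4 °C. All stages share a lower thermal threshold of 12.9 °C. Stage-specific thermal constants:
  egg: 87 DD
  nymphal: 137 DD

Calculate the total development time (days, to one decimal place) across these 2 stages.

Daily accumulation at 19.4 °C = 19.4 − 12.9 = 6.5 DD/day.
Total K = 87 + 137 = 224 DD.
Total duration = 224 / 6.5 = 34.462 ≈ 34.5 days.

34.5 days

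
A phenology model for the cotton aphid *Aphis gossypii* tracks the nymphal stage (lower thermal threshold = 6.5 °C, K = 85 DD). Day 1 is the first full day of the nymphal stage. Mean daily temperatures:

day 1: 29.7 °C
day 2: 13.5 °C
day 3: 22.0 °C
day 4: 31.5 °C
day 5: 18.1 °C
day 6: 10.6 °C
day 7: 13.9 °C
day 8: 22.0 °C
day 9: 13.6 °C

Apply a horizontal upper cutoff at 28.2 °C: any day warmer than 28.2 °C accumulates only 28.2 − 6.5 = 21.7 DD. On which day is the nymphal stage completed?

day 7

Daily DD above 6.5 °C (capped at 21.7): 21.7, 7.0, 15.5, 21.7, 11.6, 4.1, 7.4, 15.5, 7.1.
Cumulative: 21.7, 28.7, 44.2, 65.9, 77.5, 81.6, 89.0, 104.5, 111.6.
The total first reaches 85 DD on day 7.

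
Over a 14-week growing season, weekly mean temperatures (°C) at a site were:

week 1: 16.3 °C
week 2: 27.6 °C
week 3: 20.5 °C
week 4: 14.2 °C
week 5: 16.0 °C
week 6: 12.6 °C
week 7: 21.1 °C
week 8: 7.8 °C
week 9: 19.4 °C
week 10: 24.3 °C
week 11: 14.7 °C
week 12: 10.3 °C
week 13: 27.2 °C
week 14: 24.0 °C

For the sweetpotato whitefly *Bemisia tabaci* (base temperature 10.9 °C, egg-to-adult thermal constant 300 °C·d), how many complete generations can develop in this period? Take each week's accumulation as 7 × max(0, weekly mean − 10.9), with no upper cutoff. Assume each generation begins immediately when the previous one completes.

2 generations

Weekly DD (7 × max(0, T̄ − 10.9)): 37.8, 116.9, 67.2, 23.1, 35.7, 11.9, 71.4, 0.0, 59.5, 93.8, 26.6, 0.0, 114.1, 91.7.
Season total = 749.7 DD.
Complete generations = ⌊749.7 / 300⌋ = 2.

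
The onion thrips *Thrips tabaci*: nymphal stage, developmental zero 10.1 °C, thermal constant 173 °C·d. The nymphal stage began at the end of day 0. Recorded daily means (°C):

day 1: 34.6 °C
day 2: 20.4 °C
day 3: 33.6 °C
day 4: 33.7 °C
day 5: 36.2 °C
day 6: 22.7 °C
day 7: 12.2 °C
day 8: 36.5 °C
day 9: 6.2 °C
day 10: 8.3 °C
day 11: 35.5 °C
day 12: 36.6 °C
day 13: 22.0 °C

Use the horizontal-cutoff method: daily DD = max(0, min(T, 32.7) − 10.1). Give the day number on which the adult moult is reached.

Daily DD above 10.1 °C (capped at 22.6): 22.6, 10.3, 22.6, 22.6, 22.6, 12.6, 2.1, 22.6, 0.0, 0.0, 22.6, 22.6, 11.9.
Cumulative: 22.6, 32.9, 55.5, 78.1, 100.7, 113.3, 115.4, 138.0, 138.0, 138.0, 160.6, 183.2, 195.1.
The total first reaches 173 DD on day 12.

day 12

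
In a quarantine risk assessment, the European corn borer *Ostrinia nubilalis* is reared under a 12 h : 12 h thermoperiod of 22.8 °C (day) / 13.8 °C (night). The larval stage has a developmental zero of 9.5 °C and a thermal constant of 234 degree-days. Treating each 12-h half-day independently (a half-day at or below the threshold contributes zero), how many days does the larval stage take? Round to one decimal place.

Day half: max(0, 22.8 − 9.5) × 0.5 = 13.3 × 0.5 = 6.65 DD.
Night half: max(0, 13.8 − 9.5) × 0.5 = 4.3 × 0.5 = 2.15 DD.
Per 24 h: 8.80 DD/day.
Duration = 234 / 8.80 = 26.591 ≈ 26.6 days.

26.6 days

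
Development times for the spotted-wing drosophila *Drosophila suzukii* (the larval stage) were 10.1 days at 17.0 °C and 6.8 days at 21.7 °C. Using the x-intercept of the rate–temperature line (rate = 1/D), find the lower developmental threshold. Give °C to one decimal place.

Linear rate model ⇒ the product D·(T − T_b) is constant across temperatures.
10.1·(17.0 − T_b) = 6.8·(21.7 − T_b)
T_b = (10.1·17.0 − 6.8·21.7) / (10.1 − 6.8) = 24.14 / 3.3 = 7.315 °C ≈ 7.3 °C.

7.3 °C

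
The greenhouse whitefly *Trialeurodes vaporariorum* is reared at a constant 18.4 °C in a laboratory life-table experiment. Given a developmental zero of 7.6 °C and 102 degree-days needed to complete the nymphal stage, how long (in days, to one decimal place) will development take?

9.4 days

Daily accumulation = 18.4 − 7.6 = 10.8 DD/day.
Duration = 102 / 10.8 = 9.444 ≈ 9.4 days.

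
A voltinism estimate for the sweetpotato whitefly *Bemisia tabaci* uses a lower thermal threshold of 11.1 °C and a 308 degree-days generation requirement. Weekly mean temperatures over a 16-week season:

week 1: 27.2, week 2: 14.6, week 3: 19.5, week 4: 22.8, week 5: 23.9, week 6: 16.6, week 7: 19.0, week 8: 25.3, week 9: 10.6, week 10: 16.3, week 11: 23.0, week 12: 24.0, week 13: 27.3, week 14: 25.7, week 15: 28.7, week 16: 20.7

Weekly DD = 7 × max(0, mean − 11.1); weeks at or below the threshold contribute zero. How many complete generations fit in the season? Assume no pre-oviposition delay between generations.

3 generations

Weekly DD (7 × max(0, T̄ − 11.1)): 112.7, 24.5, 58.8, 81.9, 89.6, 38.5, 55.3, 99.4, 0.0, 36.4, 83.3, 90.3, 113.4, 102.2, 123.2, 67.2.
Season total = 1176.7 DD.
Complete generations = ⌊1176.7 / 308⌋ = 3.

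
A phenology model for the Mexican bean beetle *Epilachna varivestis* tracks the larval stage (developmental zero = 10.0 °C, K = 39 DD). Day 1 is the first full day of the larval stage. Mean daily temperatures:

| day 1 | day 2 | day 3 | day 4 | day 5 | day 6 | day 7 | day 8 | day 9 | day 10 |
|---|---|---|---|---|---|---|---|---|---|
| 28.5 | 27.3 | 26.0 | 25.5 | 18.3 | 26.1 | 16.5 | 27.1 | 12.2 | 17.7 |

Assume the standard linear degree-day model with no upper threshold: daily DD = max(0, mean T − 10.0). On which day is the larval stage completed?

Daily DD above 10.0 °C: 18.5, 17.3, 16.0, 15.5, 8.3, 16.1, 6.5, 17.1, 2.2, 7.7.
Cumulative: 18.5, 35.8, 51.8, 67.3, 75.6, 91.7, 98.2, 115.3, 117.5, 125.2.
The total first reaches 39 DD on day 3.

day 3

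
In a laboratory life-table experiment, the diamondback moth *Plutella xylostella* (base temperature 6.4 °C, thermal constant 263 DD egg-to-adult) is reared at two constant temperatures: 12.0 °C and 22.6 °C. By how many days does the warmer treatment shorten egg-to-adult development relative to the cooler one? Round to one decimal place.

30.7 days

At 12.0 °C: 263 / (12.0 − 6.4) = 263 / 5.6 = 46.964 d.
At 22.6 °C: 263 / (22.6 − 6.4) = 263 / 16.2 = 16.235 d.
Difference = |46.964 − 16.235| = 30.730 ≈ 30.7 days.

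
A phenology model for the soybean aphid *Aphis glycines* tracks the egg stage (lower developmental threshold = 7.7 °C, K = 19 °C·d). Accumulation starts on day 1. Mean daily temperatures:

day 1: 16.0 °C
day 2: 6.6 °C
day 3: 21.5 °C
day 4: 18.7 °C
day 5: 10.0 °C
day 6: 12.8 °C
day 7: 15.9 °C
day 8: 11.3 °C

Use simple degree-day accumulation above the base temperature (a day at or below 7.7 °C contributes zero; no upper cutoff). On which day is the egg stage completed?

day 3

Daily DD above 7.7 °C: 8.3, 0.0, 13.8, 11.0, 2.3, 5.1, 8.2, 3.6.
Cumulative: 8.3, 8.3, 22.1, 33.1, 35.4, 40.5, 48.7, 52.3.
The total first reaches 19 DD on day 3.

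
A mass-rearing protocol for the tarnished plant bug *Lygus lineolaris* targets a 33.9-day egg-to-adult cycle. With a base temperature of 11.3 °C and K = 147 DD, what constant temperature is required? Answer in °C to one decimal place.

15.6 °C

Required daily accumulation = 147 / 33.9 = 4.336 DD/day.
T = T_base + 4.336 = 11.3 + 4.336 = 15.636 ≈ 15.6 °C.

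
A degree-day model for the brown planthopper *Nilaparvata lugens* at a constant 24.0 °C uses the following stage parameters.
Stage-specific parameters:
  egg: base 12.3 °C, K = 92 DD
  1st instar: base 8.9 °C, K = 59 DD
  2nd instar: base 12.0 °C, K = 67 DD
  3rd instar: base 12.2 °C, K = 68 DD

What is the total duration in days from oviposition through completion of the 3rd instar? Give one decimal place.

egg: 92 / (24.0 − 12.3) = 92 / 11.7 = 7.863 d.
1st instar: 59 / (24.0 − 8.9) = 59 / 15.1 = 3.907 d.
2nd instar: 67 / (24.0 − 12.0) = 67 / 12.0 = 5.583 d.
3rd instar: 68 / (24.0 − 12.2) = 68 / 11.8 = 5.763 d.
Sum = 23.117 ≈ 23.1 days.

23.1 days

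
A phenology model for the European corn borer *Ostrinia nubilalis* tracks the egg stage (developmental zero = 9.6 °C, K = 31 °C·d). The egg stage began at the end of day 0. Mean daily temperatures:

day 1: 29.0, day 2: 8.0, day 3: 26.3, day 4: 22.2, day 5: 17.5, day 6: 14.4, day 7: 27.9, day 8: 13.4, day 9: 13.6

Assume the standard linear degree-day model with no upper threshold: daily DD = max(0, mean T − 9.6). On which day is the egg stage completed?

day 3

Daily DD above 9.6 °C: 19.4, 0.0, 16.7, 12.6, 7.9, 4.8, 18.3, 3.8, 4.0.
Cumulative: 19.4, 19.4, 36.1, 48.7, 56.6, 61.4, 79.7, 83.5, 87.5.
The total first reaches 31 DD on day 3.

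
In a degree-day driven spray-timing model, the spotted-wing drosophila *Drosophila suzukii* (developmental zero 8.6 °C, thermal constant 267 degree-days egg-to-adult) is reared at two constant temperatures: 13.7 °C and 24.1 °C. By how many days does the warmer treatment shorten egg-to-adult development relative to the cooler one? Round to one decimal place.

At 13.7 °C: 267 / (13.7 − 8.6) = 267 / 5.1 = 52.353 d.
At 24.1 °C: 267 / (24.1 − 8.6) = 267 / 15.5 = 17.226 d.
Difference = |52.353 − 17.226| = 35.127 ≈ 35.1 days.

35.1 days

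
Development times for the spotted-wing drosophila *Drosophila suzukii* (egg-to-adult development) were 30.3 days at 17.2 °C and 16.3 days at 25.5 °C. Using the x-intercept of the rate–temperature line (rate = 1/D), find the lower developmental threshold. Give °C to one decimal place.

7.5 °C

Under the model K = D·(T − T_b), so D₁·(T₁ − T_b) = D₂·(T₂ − T_b).
30.3·(17.2 − T_b) = 16.3·(25.5 − T_b)
T_b = (30.3·17.2 − 16.3·25.5) / (30.3 − 16.3) = 105.51 / 14.0 = 7.536 °C ≈ 7.5 °C.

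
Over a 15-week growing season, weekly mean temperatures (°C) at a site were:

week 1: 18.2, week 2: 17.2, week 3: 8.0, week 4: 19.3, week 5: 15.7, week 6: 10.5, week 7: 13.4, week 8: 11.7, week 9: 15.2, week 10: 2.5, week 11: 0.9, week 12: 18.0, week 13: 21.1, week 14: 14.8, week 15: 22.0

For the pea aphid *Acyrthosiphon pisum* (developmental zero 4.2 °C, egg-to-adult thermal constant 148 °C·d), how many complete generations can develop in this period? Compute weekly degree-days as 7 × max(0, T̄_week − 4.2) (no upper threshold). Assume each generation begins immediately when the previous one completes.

7 generations

Weekly DD (7 × max(0, T̄ − 4.2)): 98.0, 91.0, 26.6, 105.7, 80.5, 44.1, 64.4, 52.5, 77.0, 0.0, 0.0, 96.6, 118.3, 74.2, 124.6.
Season total = 1053.5 DD.
Complete generations = ⌊1053.5 / 148⌋ = 7.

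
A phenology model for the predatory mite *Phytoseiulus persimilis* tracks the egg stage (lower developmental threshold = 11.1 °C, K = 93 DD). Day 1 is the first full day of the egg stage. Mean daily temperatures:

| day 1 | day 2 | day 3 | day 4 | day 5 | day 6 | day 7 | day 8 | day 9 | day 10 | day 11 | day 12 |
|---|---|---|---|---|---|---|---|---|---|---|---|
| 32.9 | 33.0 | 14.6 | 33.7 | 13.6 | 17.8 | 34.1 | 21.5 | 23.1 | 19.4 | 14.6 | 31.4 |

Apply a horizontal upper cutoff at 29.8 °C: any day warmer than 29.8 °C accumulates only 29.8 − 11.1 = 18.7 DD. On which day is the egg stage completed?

day 8

Daily DD above 11.1 °C (capped at 18.7): 18.7, 18.7, 3.5, 18.7, 2.5, 6.7, 18.7, 10.4, 12.0, 8.3, 3.5, 18.7.
Cumulative: 18.7, 37.4, 40.9, 59.6, 62.1, 68.8, 87.5, 97.9, 109.9, 118.2, 121.7, 140.4.
The total first reaches 93 DD on day 8.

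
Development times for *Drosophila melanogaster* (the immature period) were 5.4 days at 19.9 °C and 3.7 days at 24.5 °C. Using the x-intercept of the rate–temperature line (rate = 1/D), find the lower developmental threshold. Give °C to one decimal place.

9.9 °C

Linear rate model ⇒ the product D·(T − T_b) is constant across temperatures.
5.4·(19.9 − T_b) = 3.7·(24.5 − T_b)
T_b = (5.4·19.9 − 3.7·24.5) / (5.4 − 3.7) = 16.81 / 1.7 = 9.888 °C ≈ 9.9 °C.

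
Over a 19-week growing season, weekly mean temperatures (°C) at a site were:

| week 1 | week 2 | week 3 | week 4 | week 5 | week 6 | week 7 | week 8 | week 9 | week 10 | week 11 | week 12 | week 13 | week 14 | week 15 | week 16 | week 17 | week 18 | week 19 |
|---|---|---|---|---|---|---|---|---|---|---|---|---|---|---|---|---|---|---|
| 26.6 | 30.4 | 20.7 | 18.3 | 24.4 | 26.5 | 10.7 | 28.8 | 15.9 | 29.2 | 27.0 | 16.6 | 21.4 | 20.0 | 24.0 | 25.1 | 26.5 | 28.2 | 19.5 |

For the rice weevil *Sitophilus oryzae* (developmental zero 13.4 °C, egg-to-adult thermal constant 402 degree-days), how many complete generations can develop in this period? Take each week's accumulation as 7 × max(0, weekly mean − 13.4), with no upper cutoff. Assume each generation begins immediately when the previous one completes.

Weekly DD (7 × max(0, T̄ − 13.4)): 92.4, 119.0, 51.1, 34.3, 77.0, 91.7, 0.0, 107.8, 17.5, 110.6, 95.2, 22.4, 56.0, 46.2, 74.2, 81.9, 91.7, 103.6, 42.7.
Season total = 1315.3 DD.
Complete generations = ⌊1315.3 / 402⌋ = 3.

3 generations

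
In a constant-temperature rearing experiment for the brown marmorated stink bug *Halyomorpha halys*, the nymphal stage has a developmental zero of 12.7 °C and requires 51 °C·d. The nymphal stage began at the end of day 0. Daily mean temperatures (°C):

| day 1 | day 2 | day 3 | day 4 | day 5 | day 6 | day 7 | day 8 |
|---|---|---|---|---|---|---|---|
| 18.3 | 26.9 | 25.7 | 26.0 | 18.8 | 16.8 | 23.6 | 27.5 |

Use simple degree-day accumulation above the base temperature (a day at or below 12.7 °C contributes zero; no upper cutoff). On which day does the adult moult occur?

Daily DD above 12.7 °C: 5.6, 14.2, 13.0, 13.3, 6.1, 4.1, 10.9, 14.8.
Cumulative: 5.6, 19.8, 32.8, 46.1, 52.2, 56.3, 67.2, 82.0.
The total first reaches 51 DD on day 5.

day 5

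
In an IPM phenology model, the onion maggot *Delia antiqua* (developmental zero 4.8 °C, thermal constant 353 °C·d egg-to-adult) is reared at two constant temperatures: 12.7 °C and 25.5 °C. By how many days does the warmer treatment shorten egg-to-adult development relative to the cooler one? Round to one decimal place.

27.6 days

At 12.7 °C: 353 / (12.7 − 4.8) = 353 / 7.9 = 44.684 d.
At 25.5 °C: 353 / (25.5 − 4.8) = 353 / 20.7 = 17.053 d.
Difference = |44.684 − 17.053| = 27.630 ≈ 27.6 days.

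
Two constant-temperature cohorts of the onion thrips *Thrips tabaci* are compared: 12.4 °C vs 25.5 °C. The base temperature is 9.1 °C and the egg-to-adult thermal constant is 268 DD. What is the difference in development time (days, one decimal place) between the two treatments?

At 12.4 °C: 268 / (12.4 − 9.1) = 268 / 3.3 = 81.212 d.
At 25.5 °C: 268 / (25.5 − 9.1) = 268 / 16.4 = 16.341 d.
Difference = |81.212 − 16.341| = 64.871 ≈ 64.9 days.

64.9 days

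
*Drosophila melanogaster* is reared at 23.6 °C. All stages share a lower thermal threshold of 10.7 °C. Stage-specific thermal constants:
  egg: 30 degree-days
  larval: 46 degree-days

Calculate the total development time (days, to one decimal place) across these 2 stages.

Daily accumulation at 23.6 °C = 23.6 − 10.7 = 12.9 DD/day.
Total K = 30 + 46 = 76 DD.
Total duration = 76 / 12.9 = 5.891 ≈ 5.9 days.

5.9 days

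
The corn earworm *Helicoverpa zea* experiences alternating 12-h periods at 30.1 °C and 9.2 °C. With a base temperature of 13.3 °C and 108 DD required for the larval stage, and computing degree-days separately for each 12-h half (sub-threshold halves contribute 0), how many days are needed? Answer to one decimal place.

12.9 days

Day half: max(0, 30.1 − 13.3) × 0.5 = 16.8 × 0.5 = 8.40 DD.
Night half: max(0, 9.2 − 13.3) × 0.5 = 0.0 × 0.5 = 0.00 DD.
Per 24 h: 8.40 DD/day.
Duration = 108 / 8.40 = 12.857 ≈ 12.9 days.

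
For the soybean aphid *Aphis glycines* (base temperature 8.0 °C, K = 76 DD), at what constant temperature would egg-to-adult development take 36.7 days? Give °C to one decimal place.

10.1 °C

Required daily accumulation = 76 / 36.7 = 2.071 DD/day.
T = T_base + 2.071 = 8.0 + 2.071 = 10.071 ≈ 10.1 °C.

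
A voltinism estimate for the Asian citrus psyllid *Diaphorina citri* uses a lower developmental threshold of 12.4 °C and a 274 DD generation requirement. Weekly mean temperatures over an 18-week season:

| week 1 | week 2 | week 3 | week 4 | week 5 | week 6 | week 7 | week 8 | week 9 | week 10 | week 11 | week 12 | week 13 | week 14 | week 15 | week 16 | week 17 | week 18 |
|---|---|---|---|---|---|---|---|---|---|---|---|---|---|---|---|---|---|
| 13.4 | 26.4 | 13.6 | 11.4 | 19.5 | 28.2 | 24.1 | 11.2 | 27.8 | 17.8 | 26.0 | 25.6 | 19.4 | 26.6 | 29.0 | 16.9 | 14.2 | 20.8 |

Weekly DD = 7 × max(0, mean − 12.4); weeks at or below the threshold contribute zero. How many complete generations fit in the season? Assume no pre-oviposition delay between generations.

Weekly DD (7 × max(0, T̄ − 12.4)): 7.0, 98.0, 8.4, 0.0, 49.7, 110.6, 81.9, 0.0, 107.8, 37.8, 95.2, 92.4, 49.0, 99.4, 116.2, 31.5, 12.6, 58.8.
Season total = 1056.3 DD.
Complete generations = ⌊1056.3 / 274⌋ = 3.

3 generations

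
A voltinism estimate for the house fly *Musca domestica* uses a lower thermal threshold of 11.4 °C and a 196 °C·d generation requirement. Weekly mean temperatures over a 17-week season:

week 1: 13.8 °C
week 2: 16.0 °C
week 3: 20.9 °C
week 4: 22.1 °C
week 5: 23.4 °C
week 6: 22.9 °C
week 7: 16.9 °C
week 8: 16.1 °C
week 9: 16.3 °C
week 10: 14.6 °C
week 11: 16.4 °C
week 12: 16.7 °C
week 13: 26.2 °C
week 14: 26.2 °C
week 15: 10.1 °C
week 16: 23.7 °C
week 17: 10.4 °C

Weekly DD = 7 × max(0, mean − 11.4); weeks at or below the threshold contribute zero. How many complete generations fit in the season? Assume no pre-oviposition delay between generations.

Weekly DD (7 × max(0, T̄ − 11.4)): 16.8, 32.2, 66.5, 74.9, 84.0, 80.5, 38.5, 32.9, 34.3, 22.4, 35.0, 37.1, 103.6, 103.6, 0.0, 86.1, 0.0.
Season total = 848.4 DD.
Complete generations = ⌊848.4 / 196⌋ = 4.

4 generations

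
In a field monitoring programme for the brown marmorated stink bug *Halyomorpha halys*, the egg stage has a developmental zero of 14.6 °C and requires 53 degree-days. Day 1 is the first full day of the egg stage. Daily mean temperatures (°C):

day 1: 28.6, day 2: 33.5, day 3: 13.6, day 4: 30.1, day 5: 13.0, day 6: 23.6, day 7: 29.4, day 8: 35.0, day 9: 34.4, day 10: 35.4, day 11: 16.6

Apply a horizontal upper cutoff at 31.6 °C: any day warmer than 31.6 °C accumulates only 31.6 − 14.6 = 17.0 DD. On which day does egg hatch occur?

day 6

Daily DD above 14.6 °C (capped at 17.0): 14.0, 17.0, 0.0, 15.5, 0.0, 9.0, 14.8, 17.0, 17.0, 17.0, 2.0.
Cumulative: 14.0, 31.0, 31.0, 46.5, 46.5, 55.5, 70.3, 87.3, 104.3, 121.3, 123.3.
The total first reaches 53 DD on day 6.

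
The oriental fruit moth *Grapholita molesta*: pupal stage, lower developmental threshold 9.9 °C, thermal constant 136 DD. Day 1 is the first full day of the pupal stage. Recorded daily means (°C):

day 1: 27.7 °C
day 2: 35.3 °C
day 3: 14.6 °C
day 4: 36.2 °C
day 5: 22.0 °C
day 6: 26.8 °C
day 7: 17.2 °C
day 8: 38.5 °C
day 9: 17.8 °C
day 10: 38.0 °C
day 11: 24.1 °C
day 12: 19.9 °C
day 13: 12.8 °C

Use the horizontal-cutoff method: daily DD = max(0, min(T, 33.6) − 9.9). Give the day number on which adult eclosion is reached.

day 9

Daily DD above 9.9 °C (capped at 23.7): 17.8, 23.7, 4.7, 23.7, 12.1, 16.9, 7.3, 23.7, 7.9, 23.7, 14.2, 10.0, 2.9.
Cumulative: 17.8, 41.5, 46.2, 69.9, 82.0, 98.9, 106.2, 129.9, 137.8, 161.5, 175.7, 185.7, 188.6.
The total first reaches 136 DD on day 9.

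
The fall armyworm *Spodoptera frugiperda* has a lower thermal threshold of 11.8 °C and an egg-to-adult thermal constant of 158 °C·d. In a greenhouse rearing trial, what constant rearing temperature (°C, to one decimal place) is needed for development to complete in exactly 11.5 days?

Required daily accumulation = 158 / 11.5 = 13.739 DD/day.
T = T_base + 13.739 = 11.8 + 13.739 = 25.539 ≈ 25.5 °C.

25.5 °C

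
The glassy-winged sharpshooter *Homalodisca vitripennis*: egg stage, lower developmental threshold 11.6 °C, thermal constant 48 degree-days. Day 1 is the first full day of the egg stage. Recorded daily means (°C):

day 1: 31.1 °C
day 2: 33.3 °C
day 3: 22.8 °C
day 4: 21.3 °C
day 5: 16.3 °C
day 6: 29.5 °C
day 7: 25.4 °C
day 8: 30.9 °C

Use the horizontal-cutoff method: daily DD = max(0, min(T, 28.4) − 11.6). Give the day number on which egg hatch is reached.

day 4

Daily DD above 11.6 °C (capped at 16.8): 16.8, 16.8, 11.2, 9.7, 4.7, 16.8, 13.8, 16.8.
Cumulative: 16.8, 33.6, 44.8, 54.5, 59.2, 76.0, 89.8, 106.6.
The total first reaches 48 DD on day 4.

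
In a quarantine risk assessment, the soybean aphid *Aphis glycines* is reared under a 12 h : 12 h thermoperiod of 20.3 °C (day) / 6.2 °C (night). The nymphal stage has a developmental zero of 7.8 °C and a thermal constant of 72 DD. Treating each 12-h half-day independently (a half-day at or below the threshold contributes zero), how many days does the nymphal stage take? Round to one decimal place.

Day half: max(0, 20.3 − 7.8) × 0.5 = 12.5 × 0.5 = 6.25 DD.
Night half: max(0, 6.2 − 7.8) × 0.5 = 0.0 × 0.5 = 0.00 DD.
Per 24 h: 6.25 DD/day.
Duration = 72 / 6.25 = 11.520 ≈ 11.5 days.

11.5 days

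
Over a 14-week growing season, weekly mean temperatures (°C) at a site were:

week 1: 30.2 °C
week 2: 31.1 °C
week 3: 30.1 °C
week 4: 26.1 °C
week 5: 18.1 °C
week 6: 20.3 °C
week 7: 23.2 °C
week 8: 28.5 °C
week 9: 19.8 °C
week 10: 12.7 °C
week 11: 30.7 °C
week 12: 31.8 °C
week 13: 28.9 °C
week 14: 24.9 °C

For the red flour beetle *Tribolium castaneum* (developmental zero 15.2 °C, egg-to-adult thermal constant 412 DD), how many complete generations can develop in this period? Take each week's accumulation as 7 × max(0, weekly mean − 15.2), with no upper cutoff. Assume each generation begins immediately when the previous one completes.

Weekly DD (7 × max(0, T̄ − 15.2)): 105.0, 111.3, 104.3, 76.3, 20.3, 35.7, 56.0, 93.1, 32.2, 0.0, 108.5, 116.2, 95.9, 67.9.
Season total = 1022.7 DD.
Complete generations = ⌊1022.7 / 412⌋ = 2.

2 generations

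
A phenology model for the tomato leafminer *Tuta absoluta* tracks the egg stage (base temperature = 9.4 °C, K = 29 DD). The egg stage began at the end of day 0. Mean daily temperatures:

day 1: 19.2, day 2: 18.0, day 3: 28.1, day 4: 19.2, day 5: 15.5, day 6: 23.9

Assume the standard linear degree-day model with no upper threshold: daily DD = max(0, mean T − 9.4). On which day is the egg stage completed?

Daily DD above 9.4 °C: 9.8, 8.6, 18.7, 9.8, 6.1, 14.5.
Cumulative: 9.8, 18.4, 37.1, 46.9, 53.0, 67.5.
The total first reaches 29 DD on day 3.

day 3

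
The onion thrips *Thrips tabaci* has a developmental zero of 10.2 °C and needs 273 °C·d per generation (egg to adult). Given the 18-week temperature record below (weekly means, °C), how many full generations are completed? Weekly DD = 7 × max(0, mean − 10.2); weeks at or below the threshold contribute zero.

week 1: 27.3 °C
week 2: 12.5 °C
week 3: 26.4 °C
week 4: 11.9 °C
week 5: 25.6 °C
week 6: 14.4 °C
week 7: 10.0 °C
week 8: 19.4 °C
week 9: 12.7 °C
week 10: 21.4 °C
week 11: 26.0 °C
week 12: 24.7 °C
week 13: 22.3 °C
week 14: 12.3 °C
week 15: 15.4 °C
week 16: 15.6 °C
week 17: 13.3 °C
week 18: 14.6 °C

3 generations

Weekly DD (7 × max(0, T̄ − 10.2)): 119.7, 16.1, 113.4, 11.9, 107.8, 29.4, 0.0, 64.4, 17.5, 78.4, 110.6, 101.5, 84.7, 14.7, 36.4, 37.8, 21.7, 30.8.
Season total = 996.8 DD.
Complete generations = ⌊996.8 / 273⌋ = 3.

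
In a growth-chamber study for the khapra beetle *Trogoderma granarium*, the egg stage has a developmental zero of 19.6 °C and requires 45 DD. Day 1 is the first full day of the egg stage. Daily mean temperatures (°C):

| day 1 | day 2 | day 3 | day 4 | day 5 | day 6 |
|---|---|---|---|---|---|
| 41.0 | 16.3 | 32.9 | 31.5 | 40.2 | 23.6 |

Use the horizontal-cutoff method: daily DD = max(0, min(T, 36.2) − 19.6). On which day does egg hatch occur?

Daily DD above 19.6 °C (capped at 16.6): 16.6, 0.0, 13.3, 11.9, 16.6, 4.0.
Cumulative: 16.6, 16.6, 29.9, 41.8, 58.4, 62.4.
The total first reaches 45 DD on day 5.

day 5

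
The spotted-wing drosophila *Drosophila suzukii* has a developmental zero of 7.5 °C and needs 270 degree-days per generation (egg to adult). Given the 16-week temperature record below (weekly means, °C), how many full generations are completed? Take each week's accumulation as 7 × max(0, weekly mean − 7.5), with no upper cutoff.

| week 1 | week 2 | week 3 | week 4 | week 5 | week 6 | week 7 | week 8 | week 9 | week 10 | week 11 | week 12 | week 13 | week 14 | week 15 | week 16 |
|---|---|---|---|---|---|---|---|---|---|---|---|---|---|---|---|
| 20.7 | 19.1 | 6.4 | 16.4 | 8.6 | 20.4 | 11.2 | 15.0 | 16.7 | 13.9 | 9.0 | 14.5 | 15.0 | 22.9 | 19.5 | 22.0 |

Weekly DD (7 × max(0, T̄ − 7.5)): 92.4, 81.2, 0.0, 62.3, 7.7, 90.3, 25.9, 52.5, 64.4, 44.8, 10.5, 49.0, 52.5, 107.8, 84.0, 101.5.
Season total = 926.8 DD.
Complete generations = ⌊926.8 / 270⌋ = 3.

3 generations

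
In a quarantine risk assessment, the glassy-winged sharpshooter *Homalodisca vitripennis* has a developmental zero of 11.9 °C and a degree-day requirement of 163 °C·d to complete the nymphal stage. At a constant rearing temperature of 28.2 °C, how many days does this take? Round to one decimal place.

Daily accumulation = 28.2 − 11.9 = 16.3 DD/day.
Duration = 163 / 16.3 = 10.000 ≈ 10.0 days.

10.0 days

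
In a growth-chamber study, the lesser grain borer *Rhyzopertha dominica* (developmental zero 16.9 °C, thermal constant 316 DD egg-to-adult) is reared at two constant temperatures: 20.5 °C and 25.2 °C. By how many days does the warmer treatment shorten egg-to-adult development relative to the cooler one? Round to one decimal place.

At 20.5 °C: 316 / (20.5 − 16.9) = 316 / 3.6 = 87.778 d.
At 25.2 °C: 316 / (25.2 − 16.9) = 316 / 8.3 = 38.072 d.
Difference = |87.778 − 38.072| = 49.705 ≈ 49.7 days.

49.7 days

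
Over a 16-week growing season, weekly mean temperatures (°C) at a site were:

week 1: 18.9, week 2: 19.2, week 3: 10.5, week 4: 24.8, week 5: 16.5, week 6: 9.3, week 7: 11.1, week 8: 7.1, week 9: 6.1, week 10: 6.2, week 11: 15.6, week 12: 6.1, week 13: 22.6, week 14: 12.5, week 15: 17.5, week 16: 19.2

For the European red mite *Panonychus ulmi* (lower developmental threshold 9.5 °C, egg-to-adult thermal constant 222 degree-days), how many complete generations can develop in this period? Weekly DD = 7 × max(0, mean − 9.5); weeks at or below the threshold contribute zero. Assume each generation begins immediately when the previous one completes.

Weekly DD (7 × max(0, T̄ − 9.5)): 65.8, 67.9, 7.0, 107.1, 49.0, 0.0, 11.2, 0.0, 0.0, 0.0, 42.7, 0.0, 91.7, 21.0, 56.0, 67.9.
Season total = 587.3 DD.
Complete generations = ⌊587.3 / 222⌋ = 2.

2 generations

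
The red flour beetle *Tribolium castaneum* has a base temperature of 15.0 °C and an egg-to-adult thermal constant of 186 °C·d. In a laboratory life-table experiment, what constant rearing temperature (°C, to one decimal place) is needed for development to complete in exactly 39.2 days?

19.7 °C

Required daily accumulation = 186 / 39.2 = 4.745 DD/day.
T = T_base + 4.745 = 15.0 + 4.745 = 19.745 ≈ 19.7 °C.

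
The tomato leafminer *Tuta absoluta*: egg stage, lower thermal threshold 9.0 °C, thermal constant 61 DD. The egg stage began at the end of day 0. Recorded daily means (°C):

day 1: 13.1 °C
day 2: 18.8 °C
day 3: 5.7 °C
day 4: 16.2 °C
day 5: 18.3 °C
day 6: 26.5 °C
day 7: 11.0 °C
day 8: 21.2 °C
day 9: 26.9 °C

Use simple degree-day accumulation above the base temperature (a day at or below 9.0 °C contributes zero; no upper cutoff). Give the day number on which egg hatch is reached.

day 8

Daily DD above 9.0 °C: 4.1, 9.8, 0.0, 7.2, 9.3, 17.5, 2.0, 12.2, 17.9.
Cumulative: 4.1, 13.9, 13.9, 21.1, 30.4, 47.9, 49.9, 62.1, 80.0.
The total first reaches 61 DD on day 8.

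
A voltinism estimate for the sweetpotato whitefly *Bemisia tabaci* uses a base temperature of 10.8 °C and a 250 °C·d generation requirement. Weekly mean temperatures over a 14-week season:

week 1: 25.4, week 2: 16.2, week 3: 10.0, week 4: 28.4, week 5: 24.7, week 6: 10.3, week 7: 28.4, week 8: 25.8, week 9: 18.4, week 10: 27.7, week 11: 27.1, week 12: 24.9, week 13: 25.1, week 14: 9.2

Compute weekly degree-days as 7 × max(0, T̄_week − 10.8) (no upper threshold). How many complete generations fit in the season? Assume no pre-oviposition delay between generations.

Weekly DD (7 × max(0, T̄ − 10.8)): 102.2, 37.8, 0.0, 123.2, 97.3, 0.0, 123.2, 105.0, 53.2, 118.3, 114.1, 98.7, 100.1, 0.0.
Season total = 1073.1 DD.
Complete generations = ⌊1073.1 / 250⌋ = 4.

4 generations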